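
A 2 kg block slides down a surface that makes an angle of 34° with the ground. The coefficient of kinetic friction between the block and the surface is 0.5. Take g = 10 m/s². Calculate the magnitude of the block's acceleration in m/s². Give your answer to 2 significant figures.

1.4 m/s²

Resolving the weight along the incline: the component pulling the block down the slope is mg sin 34° = 2 × 10 × 0.5592 = 11.184 N, and the normal force is N = mg cos 34° = 2 × 10 × 0.8290 = 16.580 N.
Kinetic friction acts up the slope with magnitude f = μN = 0.5 × 16.580 = 8.290 N.
Net force along the incline is 11.184 − 8.290 = 2.894 N, so a = 2.894 / 2 = 1.4470 m/s².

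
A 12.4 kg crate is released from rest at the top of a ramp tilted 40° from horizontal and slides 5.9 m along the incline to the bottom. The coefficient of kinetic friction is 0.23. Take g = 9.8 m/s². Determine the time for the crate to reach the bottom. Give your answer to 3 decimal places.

The weight component along the incline is mg sin 40° = 78.112 N and the normal force is N = mg cos 40° = 93.090 N.
Friction up the slope is f = μN = 0.23 × 93.090 = 21.411 N, so the net downslope force is 78.112 − 21.411 = 56.701 N and a = 56.701 / 12.4 = 4.5727 m/s².
Starting from rest, L = ½at², so t = √(2L/a) = √(2 × 5.9 / 4.5727) = 1.6064 s.

1.606 s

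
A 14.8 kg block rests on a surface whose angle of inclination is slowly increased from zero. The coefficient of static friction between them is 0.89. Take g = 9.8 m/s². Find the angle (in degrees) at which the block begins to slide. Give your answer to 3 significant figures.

At the threshold of sliding, static friction is at its maximum μ_s N and exactly balances the weight component along the incline: mg sin θ = μ_s mg cos θ.
Hence tan θ = μ_s = 0.89, so θ = arctan(0.89) = 41.6691°.

41.7°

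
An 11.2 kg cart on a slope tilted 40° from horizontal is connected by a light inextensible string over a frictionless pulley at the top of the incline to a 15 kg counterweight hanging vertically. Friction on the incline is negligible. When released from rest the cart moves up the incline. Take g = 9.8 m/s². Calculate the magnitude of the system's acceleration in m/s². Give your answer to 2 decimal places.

For the cart on the incline: the weight component along the slope is m₁g sin 40° = 11.2 × 9.8 × 0.6428 = 70.554 N and the normal force is N = m₁g cos 40° = 84.081 N.
Newton's second law for the cart (up-slope positive): T − 70.554 = 11.2 a. For the hanging counterweight (downward positive): 15 × 9.8 − T = 15 a.
Adding the two equations eliminates T: 76.446 = 26.2 a, so a = 2.9178 m/s².

2.92 m/s²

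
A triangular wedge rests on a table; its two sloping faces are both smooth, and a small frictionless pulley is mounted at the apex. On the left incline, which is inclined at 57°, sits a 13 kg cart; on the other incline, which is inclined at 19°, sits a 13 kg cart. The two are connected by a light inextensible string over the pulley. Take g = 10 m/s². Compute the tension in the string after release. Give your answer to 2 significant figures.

76 N

Resolve each weight along its own incline: the 13 kg mass has component 13 × 10 × sin 57° = 109.027 N down its slope, and the 13 kg mass has 13 × 10 × sin 19° = 42.324 N down its slope.
The 13 kg side's 109.027 N exceeds the other side's 42.324 N, so that mass slides down and the 13 kg mass slides up. Taking that direction as positive, Newton's second law for the whole system gives 109.027 − 42.324 = (13 + 13) a, so a = 66.703 / 26 = 2.5655 m/s².
For the 13 kg mass (up-slope positive): T − 42.324 = 13 × 2.5655, so T = 75.675 N.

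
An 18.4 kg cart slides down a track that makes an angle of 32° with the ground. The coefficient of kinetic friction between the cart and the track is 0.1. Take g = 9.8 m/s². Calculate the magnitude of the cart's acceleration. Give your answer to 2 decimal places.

Resolving the weight along the incline: the component pulling the cart down the slope is mg sin 32° = 18.4 × 9.8 × 0.5299 = 95.552 N, and the normal force is N = mg cos 32° = 18.4 × 9.8 × 0.8480 = 152.911 N.
Kinetic friction acts up the slope with magnitude f = μN = 0.1 × 152.911 = 15.291 N.
Net force along the incline is 95.552 − 15.291 = 80.261 N, so a = 80.261 / 18.4 = 4.3620 m/s².

4.36 m/s²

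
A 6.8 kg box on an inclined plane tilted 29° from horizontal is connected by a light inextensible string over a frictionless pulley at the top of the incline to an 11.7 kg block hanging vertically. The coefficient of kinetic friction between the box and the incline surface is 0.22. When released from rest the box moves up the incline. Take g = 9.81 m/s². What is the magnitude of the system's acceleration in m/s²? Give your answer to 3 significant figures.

For the box on the incline: the weight component along the slope is m₁g sin 29° = 6.8 × 9.81 × 0.4848 = 32.340 N and the normal force is N = m₁g cos 29° = 58.344 N.
Kinetic friction opposes the box's motion up the incline: f = μN = 0.22 × 58.344 = 12.836 N acting down the slope.
Newton's second law for the box (up-slope positive): T − 32.340 − 12.836 = 6.8 a. For the hanging block (downward positive): 11.7 × 9.81 − T = 11.7 a.
Adding the two equations eliminates T: 69.601 = 18.5 a, so a = 3.7622 m/s².

3.76 m/s²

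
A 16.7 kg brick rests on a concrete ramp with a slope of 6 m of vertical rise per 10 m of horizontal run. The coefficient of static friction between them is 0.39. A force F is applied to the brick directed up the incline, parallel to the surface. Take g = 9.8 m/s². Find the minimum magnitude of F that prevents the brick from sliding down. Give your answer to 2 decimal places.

The normal force is N = mg cos 30.96° = 140.337 N. With F at its minimum the brick is on the verge of sliding down, so static friction is at its maximum μ_s N = 0.39 × 140.337 = 54.731 N and acts up the slope.
Equilibrium along the incline: F + μ_s N = mg sin 30.96°, so F = 84.202 − 54.731 = 29.471 N.

29.47 N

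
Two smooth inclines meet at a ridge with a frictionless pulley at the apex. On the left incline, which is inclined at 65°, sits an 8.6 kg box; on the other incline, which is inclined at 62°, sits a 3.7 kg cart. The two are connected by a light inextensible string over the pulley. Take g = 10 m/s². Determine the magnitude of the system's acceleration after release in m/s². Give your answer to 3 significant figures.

Resolve each weight along its own incline: the 8.6 kg mass has component 8.6 × 10 × sin 65° = 77.942 N down its slope, and the 3.7 kg mass has 3.7 × 10 × sin 62° = 32.669 N down its slope.
The 8.6 kg side's 77.942 N exceeds the other side's 32.669 N, so that mass slides down and the 3.7 kg mass slides up. Taking that direction as positive, Newton's second law for the whole system gives 77.942 − 32.669 = (8.6 + 3.7) a, so a = 45.273 / 12.3 = 3.6807 m/s².

3.68 m/s²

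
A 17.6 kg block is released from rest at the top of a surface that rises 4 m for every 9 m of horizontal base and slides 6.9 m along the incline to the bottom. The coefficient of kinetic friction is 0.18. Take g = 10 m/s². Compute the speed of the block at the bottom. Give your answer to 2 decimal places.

The weight component along the incline is mg sin 23.96° = 71.480 N and the normal force is N = mg cos 23.96° = 160.831 N.
Friction up the slope is f = μN = 0.18 × 160.831 = 28.950 N, so the net downslope force is 71.480 − 28.950 = 42.530 N and a = 42.530 / 17.6 = 2.4165 m/s².
Starting from rest over a distance of 6.9 m, v² = 2aL = 2 × 2.4165 × 6.9 = 33.3477, so v = 5.7747 m/s.

5.77 m/s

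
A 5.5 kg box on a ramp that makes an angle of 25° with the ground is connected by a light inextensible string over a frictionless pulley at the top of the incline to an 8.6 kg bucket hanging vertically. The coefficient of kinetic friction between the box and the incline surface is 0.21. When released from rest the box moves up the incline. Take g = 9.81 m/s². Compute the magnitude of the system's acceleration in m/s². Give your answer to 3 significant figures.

3.64 m/s²

For the box on the incline: the weight component along the slope is m₁g sin 25° = 5.5 × 9.81 × 0.4226 = 22.801 N and the normal force is N = m₁g cos 25° = 48.900 N.
Kinetic friction opposes the box's motion up the incline: f = μN = 0.21 × 48.900 = 10.269 N acting down the slope.
Newton's second law for the box (up-slope positive): T − 22.801 − 10.269 = 5.5 a. For the hanging bucket (downward positive): 8.6 × 9.81 − T = 8.6 a.
Adding the two equations eliminates T: 51.296 = 14.1 a, so a = 3.6380 m/s².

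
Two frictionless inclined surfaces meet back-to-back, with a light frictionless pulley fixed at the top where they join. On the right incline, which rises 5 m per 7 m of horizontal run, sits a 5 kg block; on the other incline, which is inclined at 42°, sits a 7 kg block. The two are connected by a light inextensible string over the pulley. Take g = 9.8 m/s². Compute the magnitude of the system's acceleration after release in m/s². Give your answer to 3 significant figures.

1.45 m/s²

Resolve each weight along its own incline: the 5 kg mass has component 5 × 9.8 × sin 35.54° = 28.481 N down its slope, and the 7 kg mass has 7 × 9.8 × sin 42° = 45.902 N down its slope.
The 7 kg side's 45.902 N exceeds the other side's 28.481 N, so that mass slides down and the 5 kg mass slides up. Taking that direction as positive, Newton's second law for the whole system gives 45.902 − 28.481 = (5 + 7) a, so a = 17.421 / 12 = 1.4517 m/s².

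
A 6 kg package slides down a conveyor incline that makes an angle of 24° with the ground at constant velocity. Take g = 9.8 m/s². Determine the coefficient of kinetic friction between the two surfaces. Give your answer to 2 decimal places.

0.45

At constant velocity the net force along the incline is zero: mg sin 24° = μ mg cos 24°.
So μ = tan 24° = 0.4067 / 0.9135 = 0.4452.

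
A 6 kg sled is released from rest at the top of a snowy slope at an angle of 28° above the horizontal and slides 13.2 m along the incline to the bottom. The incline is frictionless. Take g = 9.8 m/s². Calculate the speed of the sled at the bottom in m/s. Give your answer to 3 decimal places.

11.021 m/s

The weight component along the incline is mg sin 28° = 27.605 N and the normal force is N = mg cos 28° = 51.917 N.
With no friction, a = g sin 28° = 4.6008 m/s².
Starting from rest over a distance of 13.2 m, v² = 2aL = 2 × 4.6008 × 13.2 = 121.4611, so v = 11.0209 m/s.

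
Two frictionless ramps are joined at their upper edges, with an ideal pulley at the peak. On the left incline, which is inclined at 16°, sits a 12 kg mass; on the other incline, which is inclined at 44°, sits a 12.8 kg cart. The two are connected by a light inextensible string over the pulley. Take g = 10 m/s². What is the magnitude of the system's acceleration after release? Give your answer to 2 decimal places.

Resolve each weight along its own incline: the 12 kg mass has component 12 × 10 × sin 16° = 33.076 N down its slope, and the 12.8 kg mass has 12.8 × 10 × sin 44° = 88.916 N down its slope.
The 12.8 kg side's 88.916 N exceeds the other side's 33.076 N, so that mass slides down and the 12 kg mass slides up. Taking that direction as positive, Newton's second law for the whole system gives 88.916 − 33.076 = (12 + 12.8) a, so a = 55.840 / 24.8 = 2.2516 m/s².

2.25 m/s²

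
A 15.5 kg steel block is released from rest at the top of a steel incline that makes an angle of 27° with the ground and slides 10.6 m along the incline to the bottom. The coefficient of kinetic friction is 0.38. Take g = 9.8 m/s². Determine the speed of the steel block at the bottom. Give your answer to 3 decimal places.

4.897 m/s

The weight component along the incline is mg sin 27° = 68.961 N and the normal force is N = mg cos 27° = 135.344 N.
Friction up the slope is f = μN = 0.38 × 135.344 = 51.431 N, so the net downslope force is 68.961 − 51.431 = 17.530 N and a = 17.530 / 15.5 = 1.1310 m/s².
Starting from rest over a distance of 10.6 m, v² = 2aL = 2 × 1.1310 × 10.6 = 23.9772, so v = 4.8967 m/s.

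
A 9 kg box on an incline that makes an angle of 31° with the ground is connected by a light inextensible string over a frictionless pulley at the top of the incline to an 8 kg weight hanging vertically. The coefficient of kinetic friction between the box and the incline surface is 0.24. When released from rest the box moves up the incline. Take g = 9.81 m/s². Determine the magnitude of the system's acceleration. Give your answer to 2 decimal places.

For the box on the incline: the weight component along the slope is m₁g sin 31° = 9 × 9.81 × 0.5150 = 45.469 N and the normal force is N = m₁g cos 31° = 75.679 N.
Kinetic friction opposes the box's motion up the incline: f = μN = 0.24 × 75.679 = 18.163 N acting down the slope.
Newton's second law for the box (up-slope positive): T − 45.469 − 18.163 = 9 a. For the hanging weight (downward positive): 8 × 9.81 − T = 8 a.
Adding the two equations eliminates T: 14.848 = 17 a, so a = 0.8734 m/s².

0.87 m/s²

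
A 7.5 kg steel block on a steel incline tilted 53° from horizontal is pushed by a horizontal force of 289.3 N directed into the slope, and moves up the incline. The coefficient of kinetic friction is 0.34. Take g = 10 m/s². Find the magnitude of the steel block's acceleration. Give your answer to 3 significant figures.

2.71 m/s²

The horizontal push has components F cos 53° = 289.3 × 0.6018 = 174.101 N up the incline and F sin 53° = 289.3 × 0.7986 = 231.035 N pressing into the surface.
The normal force is therefore N = mg cos 53° + F sin 53° = 45.135 + 231.035 = 276.170 N, and kinetic friction down the slope is μN = 0.34 × 276.170 = 93.898 N.
Along the incline: F cos 53° − mg sin 53° − μN = ma, so 174.101 − 59.895 − 93.898 = 7.5 a, giving a = 2.7077 m/s².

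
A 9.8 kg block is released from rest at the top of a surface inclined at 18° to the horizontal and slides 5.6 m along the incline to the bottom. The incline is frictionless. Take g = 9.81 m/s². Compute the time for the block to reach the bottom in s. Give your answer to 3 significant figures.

1.92 s

The weight component along the incline is mg sin 18° = 29.708 N and the normal force is N = mg cos 18° = 91.433 N.
With no friction, a = g sin 18° = 3.0315 m/s².
Starting from rest, L = ½at², so t = √(2L/a) = √(2 × 5.6 / 3.0315) = 1.9221 s.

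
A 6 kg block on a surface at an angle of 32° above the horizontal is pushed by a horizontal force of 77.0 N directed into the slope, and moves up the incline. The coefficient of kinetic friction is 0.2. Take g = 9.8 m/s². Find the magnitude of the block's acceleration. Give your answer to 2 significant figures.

The horizontal push has components F cos 32° = 77.0 × 0.8480 = 65.296 N up the incline and F sin 32° = 77.0 × 0.5299 = 40.802 N pressing into the surface.
The normal force is therefore N = mg cos 32° + F sin 32° = 49.862 + 40.802 = 90.664 N, and kinetic friction down the slope is μN = 0.2 × 90.664 = 18.133 N.
Along the incline: F cos 32° − mg sin 32° − μN = ma, so 65.296 − 31.158 − 18.133 = 6 a, giving a = 2.6675 m/s².

2.7 m/s²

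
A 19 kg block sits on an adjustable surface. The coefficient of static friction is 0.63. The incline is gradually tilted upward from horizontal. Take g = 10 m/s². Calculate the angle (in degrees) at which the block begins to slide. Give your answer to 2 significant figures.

32°

At the threshold of sliding, static friction is at its maximum μ_s N and exactly balances the weight component along the incline: mg sin θ = μ_s mg cos θ.
Hence tan θ = μ_s = 0.63, so θ = arctan(0.63) = 32.2109°.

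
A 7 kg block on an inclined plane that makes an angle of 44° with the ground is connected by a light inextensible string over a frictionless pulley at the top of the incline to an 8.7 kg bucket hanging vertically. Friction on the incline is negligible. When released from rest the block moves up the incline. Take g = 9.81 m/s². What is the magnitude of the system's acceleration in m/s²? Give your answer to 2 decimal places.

For the block on the incline: the weight component along the slope is m₁g sin 44° = 7 × 9.81 × 0.6947 = 47.705 N and the normal force is N = m₁g cos 44° = 49.397 N.
Newton's second law for the block (up-slope positive): T − 47.705 = 7 a. For the hanging bucket (downward positive): 8.7 × 9.81 − T = 8.7 a.
Adding the two equations eliminates T: 37.642 = 15.7 a, so a = 2.3976 m/s².

2.40 m/s²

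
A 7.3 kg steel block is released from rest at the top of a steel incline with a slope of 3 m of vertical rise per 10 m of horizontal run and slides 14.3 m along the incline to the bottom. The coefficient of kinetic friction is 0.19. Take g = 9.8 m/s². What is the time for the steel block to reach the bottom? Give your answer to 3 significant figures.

The weight component along the incline is mg sin 16.70° = 20.557 N and the normal force is N = mg cos 16.70° = 68.523 N.
Friction up the slope is f = μN = 0.19 × 68.523 = 13.019 N, so the net downslope force is 20.557 − 13.019 = 7.538 N and a = 7.538 / 7.3 = 1.0326 m/s².
Starting from rest, L = ½at², so t = √(2L/a) = √(2 × 14.3 / 1.0326) = 5.2628 s.

5.26 s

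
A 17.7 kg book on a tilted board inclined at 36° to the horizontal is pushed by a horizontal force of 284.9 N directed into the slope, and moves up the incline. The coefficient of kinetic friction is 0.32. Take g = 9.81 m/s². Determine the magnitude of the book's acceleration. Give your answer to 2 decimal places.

The horizontal push has components F cos 36° = 284.9 × 0.8090 = 230.484 N up the incline and F sin 36° = 284.9 × 0.5878 = 167.464 N pressing into the surface.
The normal force is therefore N = mg cos 36° + F sin 36° = 140.472 + 167.464 = 307.936 N, and kinetic friction down the slope is μN = 0.32 × 307.936 = 98.540 N.
Along the incline: F cos 36° − mg sin 36° − μN = ma, so 230.484 − 102.064 − 98.540 = 17.7 a, giving a = 1.6881 m/s².

1.69 m/s²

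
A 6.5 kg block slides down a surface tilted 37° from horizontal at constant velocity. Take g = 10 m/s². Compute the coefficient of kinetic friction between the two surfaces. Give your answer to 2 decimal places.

At constant velocity the net force along the incline is zero: mg sin 37° = μ mg cos 37°.
So μ = tan 37° = 0.6018 / 0.7986 = 0.7536.

0.75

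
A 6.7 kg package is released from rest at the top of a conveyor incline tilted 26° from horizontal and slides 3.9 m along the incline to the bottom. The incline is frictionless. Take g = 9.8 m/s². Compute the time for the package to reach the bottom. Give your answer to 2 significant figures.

1.3 s

The weight component along the incline is mg sin 26° = 28.783 N and the normal force is N = mg cos 26° = 59.015 N.
With no friction, a = g sin 26° = 4.2960 m/s².
Starting from rest, L = ½at², so t = √(2L/a) = √(2 × 3.9 / 4.2960) = 1.3475 s.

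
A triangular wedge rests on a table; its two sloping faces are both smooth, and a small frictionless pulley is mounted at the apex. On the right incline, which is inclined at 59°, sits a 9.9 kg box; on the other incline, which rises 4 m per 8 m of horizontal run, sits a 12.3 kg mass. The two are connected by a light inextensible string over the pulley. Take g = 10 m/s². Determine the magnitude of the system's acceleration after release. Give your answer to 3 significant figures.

Resolve each weight along its own incline: the 9.9 kg mass has component 9.9 × 10 × sin 59° = 84.860 N down its slope, and the 12.3 kg mass has 12.3 × 10 × sin 26.57° = 55.007 N down its slope.
The 9.9 kg side's 84.860 N exceeds the other side's 55.007 N, so that mass slides down and the 12.3 kg mass slides up. Taking that direction as positive, Newton's second law for the whole system gives 84.860 − 55.007 = (9.9 + 12.3) a, so a = 29.853 / 22.2 = 1.3447 m/s².

1.34 m/s²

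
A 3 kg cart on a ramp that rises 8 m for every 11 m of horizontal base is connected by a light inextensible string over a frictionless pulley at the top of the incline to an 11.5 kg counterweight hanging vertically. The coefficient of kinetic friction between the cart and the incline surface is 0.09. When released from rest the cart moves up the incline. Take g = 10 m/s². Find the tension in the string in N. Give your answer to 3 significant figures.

For the cart on the incline: the weight component along the slope is m₁g sin 36.03° = 3 × 10 × 0.5882 = 17.646 N and the normal force is N = m₁g cos 36.03° = 24.262 N.
Kinetic friction opposes the cart's motion up the incline: f = μN = 0.09 × 24.262 = 2.184 N acting down the slope.
Newton's second law for the cart (up-slope positive): T − 17.646 − 2.184 = 3 a. For the hanging counterweight (downward positive): 11.5 × 10 − T = 11.5 a.
Adding the two equations eliminates T: 95.170 = 14.5 a, so a = 6.5634 m/s².
Then from the hanging counterweight's equation, T = 11.5 × (10 − 6.5634) = 39.521 N.

39.5 N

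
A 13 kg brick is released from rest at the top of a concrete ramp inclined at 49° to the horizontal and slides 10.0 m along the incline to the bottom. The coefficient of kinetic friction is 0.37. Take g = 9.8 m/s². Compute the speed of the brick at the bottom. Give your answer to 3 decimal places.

The weight component along the incline is mg sin 49° = 96.150 N and the normal force is N = mg cos 49° = 83.582 N.
Friction up the slope is f = μN = 0.37 × 83.582 = 30.925 N, so the net downslope force is 96.150 − 30.925 = 65.225 N and a = 65.225 / 13 = 5.0173 m/s².
Starting from rest over a distance of 10.0 m, v² = 2aL = 2 × 5.0173 × 10.0 = 100.3460, so v = 10.0173 m/s.

10.017 m/s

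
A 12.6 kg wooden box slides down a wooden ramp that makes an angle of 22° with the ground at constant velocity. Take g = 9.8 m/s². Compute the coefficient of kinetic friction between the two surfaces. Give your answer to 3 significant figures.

At constant velocity the net force along the incline is zero: mg sin 22° = μ mg cos 22°.
So μ = tan 22° = 0.3746 / 0.9272 = 0.4040.

0.404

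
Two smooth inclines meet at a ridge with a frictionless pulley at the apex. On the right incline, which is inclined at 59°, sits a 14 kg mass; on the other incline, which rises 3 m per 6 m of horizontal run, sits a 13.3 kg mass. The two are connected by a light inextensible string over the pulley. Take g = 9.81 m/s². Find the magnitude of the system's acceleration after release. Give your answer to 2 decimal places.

2.17 m/s²

Resolve each weight along its own incline: the 14 kg mass has component 14 × 9.81 × sin 59° = 117.723 N down its slope, and the 13.3 kg mass has 13.3 × 9.81 × sin 26.57° = 58.349 N down its slope.
The 14 kg side's 117.723 N exceeds the other side's 58.349 N, so that mass slides down and the 13.3 kg mass slides up. Taking that direction as positive, Newton's second law for the whole system gives 117.723 − 58.349 = (14 + 13.3) a, so a = 59.374 / 27.3 = 2.1749 m/s².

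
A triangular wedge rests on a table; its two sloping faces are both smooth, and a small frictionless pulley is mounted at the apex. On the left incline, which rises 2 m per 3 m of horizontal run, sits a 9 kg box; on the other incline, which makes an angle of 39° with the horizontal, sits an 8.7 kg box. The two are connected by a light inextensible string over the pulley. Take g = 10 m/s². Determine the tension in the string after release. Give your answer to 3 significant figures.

52.4 N

Resolve each weight along its own incline: the 9 kg mass has component 9 × 10 × sin 33.69° = 49.923 N down its slope, and the 8.7 kg mass has 8.7 × 10 × sin 39° = 54.751 N down its slope.
The 8.7 kg side's 54.751 N exceeds the other side's 49.923 N, so that mass slides down and the 9 kg mass slides up. Taking that direction as positive, Newton's second law for the whole system gives 54.751 − 49.923 = (9 + 8.7) a, so a = 4.828 / 17.7 = 0.2728 m/s².
For the 9 kg mass (up-slope positive): T − 49.923 = 9 × 0.2728, so T = 52.378 N.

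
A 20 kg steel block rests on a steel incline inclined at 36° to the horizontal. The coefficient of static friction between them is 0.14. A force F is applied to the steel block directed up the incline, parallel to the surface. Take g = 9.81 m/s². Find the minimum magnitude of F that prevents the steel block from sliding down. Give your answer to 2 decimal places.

93.10 N

The normal force is N = mg cos 36° = 158.729 N. With F at its minimum the steel block is on the verge of sliding down, so static friction is at its maximum μ_s N = 0.14 × 158.729 = 22.222 N and acts up the slope.
Equilibrium along the incline: F + μ_s N = mg sin 36°, so F = 115.323 − 22.222 = 93.101 N.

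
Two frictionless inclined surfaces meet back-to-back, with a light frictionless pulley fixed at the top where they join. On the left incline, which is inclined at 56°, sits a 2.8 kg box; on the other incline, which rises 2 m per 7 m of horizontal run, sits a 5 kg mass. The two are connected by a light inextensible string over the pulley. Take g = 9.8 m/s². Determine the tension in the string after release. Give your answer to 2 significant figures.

19 N

Resolve each weight along its own incline: the 2.8 kg mass has component 2.8 × 9.8 × sin 56° = 22.749 N down its slope, and the 5 kg mass has 5 × 9.8 × sin 15.95° = 13.461 N down its slope.
The 2.8 kg side's 22.749 N exceeds the other side's 13.461 N, so that mass slides down and the 5 kg mass slides up. Taking that direction as positive, Newton's second law for the whole system gives 22.749 − 13.461 = (2.8 + 5) a, so a = 9.288 / 7.8 = 1.1908 m/s².
For the 5 kg mass (up-slope positive): T − 13.461 = 5 × 1.1908, so T = 19.415 N.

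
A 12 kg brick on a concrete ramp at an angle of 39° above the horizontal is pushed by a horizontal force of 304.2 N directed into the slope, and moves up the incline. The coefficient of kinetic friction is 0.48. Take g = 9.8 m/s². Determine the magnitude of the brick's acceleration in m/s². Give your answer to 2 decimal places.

2.22 m/s²

The horizontal push has components F cos 39° = 304.2 × 0.7771 = 236.394 N up the incline and F sin 39° = 304.2 × 0.6293 = 191.433 N pressing into the surface.
The normal force is therefore N = mg cos 39° + F sin 39° = 91.387 + 191.433 = 282.820 N, and kinetic friction down the slope is μN = 0.48 × 282.820 = 135.754 N.
Along the incline: F cos 39° − mg sin 39° − μN = ma, so 236.394 − 74.006 − 135.754 = 12 a, giving a = 2.2195 m/s².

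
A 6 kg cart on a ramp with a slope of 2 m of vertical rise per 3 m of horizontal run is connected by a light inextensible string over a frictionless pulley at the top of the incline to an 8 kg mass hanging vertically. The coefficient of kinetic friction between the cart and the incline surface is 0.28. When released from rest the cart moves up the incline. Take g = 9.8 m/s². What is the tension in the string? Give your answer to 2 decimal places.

For the cart on the incline: the weight component along the slope is m₁g sin 33.69° = 6 × 9.8 × 0.5547 = 32.616 N and the normal force is N = m₁g cos 33.69° = 48.925 N.
Kinetic friction opposes the cart's motion up the incline: f = μN = 0.28 × 48.925 = 13.699 N acting down the slope.
Newton's second law for the cart (up-slope positive): T − 32.616 − 13.699 = 6 a. For the hanging mass (downward positive): 8 × 9.8 − T = 8 a.
Adding the two equations eliminates T: 32.085 = 14 a, so a = 2.2918 m/s².
Then from the hanging mass's equation, T = 8 × (9.8 − 2.2918) = 60.066 N.

60.07 N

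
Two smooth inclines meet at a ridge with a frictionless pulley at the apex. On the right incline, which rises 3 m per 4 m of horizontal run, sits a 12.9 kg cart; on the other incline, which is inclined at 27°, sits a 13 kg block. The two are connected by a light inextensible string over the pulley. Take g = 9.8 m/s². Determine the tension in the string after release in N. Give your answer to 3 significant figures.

Resolve each weight along its own incline: the 12.9 kg mass has component 12.9 × 9.8 × sin 36.87° = 75.852 N down its slope, and the 13 kg mass has 13 × 9.8 × sin 27° = 57.838 N down its slope.
The 12.9 kg side's 75.852 N exceeds the other side's 57.838 N, so that mass slides down and the 13 kg mass slides up. Taking that direction as positive, Newton's second law for the whole system gives 75.852 − 57.838 = (12.9 + 13) a, so a = 18.014 / 25.9 = 0.6955 m/s².
For the 13 kg mass (up-slope positive): T − 57.838 = 13 × 0.6955, so T = 66.880 N.

66.9 N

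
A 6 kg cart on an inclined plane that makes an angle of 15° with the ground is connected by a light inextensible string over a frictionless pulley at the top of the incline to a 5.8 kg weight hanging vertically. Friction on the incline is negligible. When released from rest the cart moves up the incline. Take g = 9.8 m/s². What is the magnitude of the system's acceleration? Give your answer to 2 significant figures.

For the cart on the incline: the weight component along the slope is m₁g sin 15° = 6 × 9.8 × 0.2588 = 15.217 N and the normal force is N = m₁g cos 15° = 56.796 N.
Newton's second law for the cart (up-slope positive): T − 15.217 = 6 a. For the hanging weight (downward positive): 5.8 × 9.8 − T = 5.8 a.
Adding the two equations eliminates T: 41.623 = 11.8 a, so a = 3.5274 m/s².

3.5 m/s²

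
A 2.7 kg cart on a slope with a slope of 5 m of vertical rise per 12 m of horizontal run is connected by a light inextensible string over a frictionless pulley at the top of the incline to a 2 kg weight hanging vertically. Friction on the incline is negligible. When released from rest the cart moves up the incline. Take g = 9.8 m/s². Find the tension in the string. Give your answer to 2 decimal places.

For the cart on the incline: the weight component along the slope is m₁g sin 22.62° = 2.7 × 9.8 × 0.3846 = 10.177 N and the normal force is N = m₁g cos 22.62° = 24.425 N.
Newton's second law for the cart (up-slope positive): T − 10.177 = 2.7 a. For the hanging weight (downward positive): 2 × 9.8 − T = 2 a.
Adding the two equations eliminates T: 9.423 = 4.7 a, so a = 2.0049 m/s².
Then from the hanging weight's equation, T = 2 × (9.8 − 2.0049) = 15.590 N.

15.59 N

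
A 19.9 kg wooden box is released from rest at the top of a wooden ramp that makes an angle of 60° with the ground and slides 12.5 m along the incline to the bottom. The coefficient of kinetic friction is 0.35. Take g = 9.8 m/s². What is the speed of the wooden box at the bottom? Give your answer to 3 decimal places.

13.012 m/s

The weight component along the incline is mg sin 60° = 168.892 N and the normal force is N = mg cos 60° = 97.510 N.
Friction up the slope is f = μN = 0.35 × 97.510 = 34.129 N, so the net downslope force is 168.892 − 34.129 = 134.763 N and a = 134.763 / 19.9 = 6.7720 m/s².
Starting from rest over a distance of 12.5 m, v² = 2aL = 2 × 6.7720 × 12.5 = 169.3000, so v = 13.0115 m/s.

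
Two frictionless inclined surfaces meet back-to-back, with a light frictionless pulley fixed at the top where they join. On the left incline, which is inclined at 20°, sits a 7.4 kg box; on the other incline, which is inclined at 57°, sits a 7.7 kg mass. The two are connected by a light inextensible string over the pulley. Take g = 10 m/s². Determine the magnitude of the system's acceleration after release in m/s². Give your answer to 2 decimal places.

Resolve each weight along its own incline: the 7.4 kg mass has component 7.4 × 10 × sin 20° = 25.309 N down its slope, and the 7.7 kg mass has 7.7 × 10 × sin 57° = 64.578 N down its slope.
The 7.7 kg side's 64.578 N exceeds the other side's 25.309 N, so that mass slides down and the 7.4 kg mass slides up. Taking that direction as positive, Newton's second law for the whole system gives 64.578 − 25.309 = (7.4 + 7.7) a, so a = 39.269 / 15.1 = 2.6006 m/s².

2.60 m/s²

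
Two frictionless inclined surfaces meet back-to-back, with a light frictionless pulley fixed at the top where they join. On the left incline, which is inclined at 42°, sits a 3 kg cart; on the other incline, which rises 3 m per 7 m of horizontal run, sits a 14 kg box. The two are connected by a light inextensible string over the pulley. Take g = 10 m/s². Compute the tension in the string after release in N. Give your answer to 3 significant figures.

Resolve each weight along its own incline: the 3 kg mass has component 3 × 10 × sin 42° = 20.074 N down its slope, and the 14 kg mass has 14 × 10 × sin 23.20° = 55.149 N down its slope.
The 14 kg side's 55.149 N exceeds the other side's 20.074 N, so that mass slides down and the 3 kg mass slides up. Taking that direction as positive, Newton's second law for the whole system gives 55.149 − 20.074 = (3 + 14) a, so a = 35.075 / 17 = 2.0632 m/s².
For the 3 kg mass (up-slope positive): T − 20.074 = 3 × 2.0632, so T = 26.264 N.

26.3 N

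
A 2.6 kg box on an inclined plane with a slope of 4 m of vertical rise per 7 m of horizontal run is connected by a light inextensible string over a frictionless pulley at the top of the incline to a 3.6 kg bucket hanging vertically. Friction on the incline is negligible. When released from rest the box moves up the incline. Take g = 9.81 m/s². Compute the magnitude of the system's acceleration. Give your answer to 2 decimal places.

For the box on the incline: the weight component along the slope is m₁g sin 29.74° = 2.6 × 9.81 × 0.4961 = 12.654 N and the normal force is N = m₁g cos 29.74° = 22.145 N.
Newton's second law for the box (up-slope positive): T − 12.654 = 2.6 a. For the hanging bucket (downward positive): 3.6 × 9.81 − T = 3.6 a.
Adding the two equations eliminates T: 22.662 = 6.2 a, so a = 3.6552 m/s².

3.66 m/s²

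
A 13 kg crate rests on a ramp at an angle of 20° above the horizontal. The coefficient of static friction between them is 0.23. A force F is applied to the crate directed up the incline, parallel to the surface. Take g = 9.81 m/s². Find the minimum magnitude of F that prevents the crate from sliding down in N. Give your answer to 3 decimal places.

The normal force is N = mg cos 20° = 119.839 N. With F at its minimum the crate is on the verge of sliding down, so static friction is at its maximum μ_s N = 0.23 × 119.839 = 27.563 N and acts up the slope.
Equilibrium along the incline: F + μ_s N = mg sin 20°, so F = 43.618 − 27.563 = 16.055 N.

16.055 N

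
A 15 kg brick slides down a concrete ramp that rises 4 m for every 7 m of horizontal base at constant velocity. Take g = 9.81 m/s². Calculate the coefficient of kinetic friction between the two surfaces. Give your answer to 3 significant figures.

At constant velocity the net force along the incline is zero: mg sin 29.74° = μ mg cos 29.74°.
So μ = tan 29.74° = 0.4961 / 0.8682 = 0.5714.

0.571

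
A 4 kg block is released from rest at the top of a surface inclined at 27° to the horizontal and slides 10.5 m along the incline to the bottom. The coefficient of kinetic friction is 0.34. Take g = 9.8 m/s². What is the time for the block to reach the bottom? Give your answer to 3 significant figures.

3.77 s

The weight component along the incline is mg sin 27° = 17.796 N and the normal force is N = mg cos 27° = 34.927 N.
Friction up the slope is f = μN = 0.34 × 34.927 = 11.875 N, so the net downslope force is 17.796 − 11.875 = 5.921 N and a = 5.921 / 4 = 1.4803 m/s².
Starting from rest, L = ½at², so t = √(2L/a) = √(2 × 10.5 / 1.4803) = 3.7665 s.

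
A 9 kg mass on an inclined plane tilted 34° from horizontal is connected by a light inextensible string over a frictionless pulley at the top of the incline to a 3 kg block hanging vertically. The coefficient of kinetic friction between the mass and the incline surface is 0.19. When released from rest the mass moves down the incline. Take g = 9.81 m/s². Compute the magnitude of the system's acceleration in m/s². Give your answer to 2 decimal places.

For the mass on the incline: the weight component along the slope is m₁g sin 34° = 9 × 9.81 × 0.5592 = 49.372 N and the normal force is N = m₁g cos 34° = 73.196 N.
Kinetic friction opposes the mass's motion down the incline: f = μN = 0.19 × 73.196 = 13.907 N acting up the slope.
Newton's second law for the mass (down-slope positive): 49.372 − 13.907 − T = 9 a. For the hanging block (upward positive): T − 3 × 9.81 = 3 a.
Adding the two equations eliminates T: 6.035 = 12 a, so a = 0.5029 m/s².

0.50 m/s²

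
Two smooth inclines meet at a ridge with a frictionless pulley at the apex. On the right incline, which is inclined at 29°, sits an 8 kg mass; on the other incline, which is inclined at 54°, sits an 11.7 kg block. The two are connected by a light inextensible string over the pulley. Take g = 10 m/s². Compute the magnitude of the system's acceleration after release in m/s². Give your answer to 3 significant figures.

Resolve each weight along its own incline: the 8 kg mass has component 8 × 10 × sin 29° = 38.785 N down its slope, and the 11.7 kg mass has 11.7 × 10 × sin 54° = 94.655 N down its slope.
The 11.7 kg side's 94.655 N exceeds the other side's 38.785 N, so that mass slides down and the 8 kg mass slides up. Taking that direction as positive, Newton's second law for the whole system gives 94.655 − 38.785 = (8 + 11.7) a, so a = 55.870 / 19.7 = 2.8360 m/s².

2.84 m/s²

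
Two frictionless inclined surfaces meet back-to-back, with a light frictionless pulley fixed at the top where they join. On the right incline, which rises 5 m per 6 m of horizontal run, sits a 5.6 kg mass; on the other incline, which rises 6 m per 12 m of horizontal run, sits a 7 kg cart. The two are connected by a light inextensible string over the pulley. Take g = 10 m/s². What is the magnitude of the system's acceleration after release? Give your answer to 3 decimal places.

0.361 m/s²

Resolve each weight along its own incline: the 5.6 kg mass has component 5.6 × 10 × sin 39.81° = 35.850 N down its slope, and the 7 kg mass has 7 × 10 × sin 26.57° = 31.305 N down its slope.
The 5.6 kg side's 35.850 N exceeds the other side's 31.305 N, so that mass slides down and the 7 kg mass slides up. Taking that direction as positive, Newton's second law for the whole system gives 35.850 − 31.305 = (5.6 + 7) a, so a = 4.545 / 12.6 = 0.3607 m/s².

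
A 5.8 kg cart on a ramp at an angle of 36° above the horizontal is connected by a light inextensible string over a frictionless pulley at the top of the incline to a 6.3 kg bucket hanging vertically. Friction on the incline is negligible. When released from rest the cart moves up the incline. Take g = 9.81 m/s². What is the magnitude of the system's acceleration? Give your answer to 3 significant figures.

For the cart on the incline: the weight component along the slope is m₁g sin 36° = 5.8 × 9.81 × 0.5878 = 33.445 N and the normal force is N = m₁g cos 36° = 46.031 N.
Newton's second law for the cart (up-slope positive): T − 33.445 = 5.8 a. For the hanging bucket (downward positive): 6.3 × 9.81 − T = 6.3 a.
Adding the two equations eliminates T: 28.358 = 12.1 a, so a = 2.3436 m/s².

2.34 m/s²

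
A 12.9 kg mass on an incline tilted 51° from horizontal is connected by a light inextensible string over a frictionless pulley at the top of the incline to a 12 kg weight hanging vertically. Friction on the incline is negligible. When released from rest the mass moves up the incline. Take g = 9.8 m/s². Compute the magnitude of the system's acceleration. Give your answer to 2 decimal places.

0.78 m/s²

For the mass on the incline: the weight component along the slope is m₁g sin 51° = 12.9 × 9.8 × 0.7771 = 98.241 N and the normal force is N = m₁g cos 51° = 79.559 N.
Newton's second law for the mass (up-slope positive): T − 98.241 = 12.9 a. For the hanging weight (downward positive): 12 × 9.8 − T = 12 a.
Adding the two equations eliminates T: 19.359 = 24.9 a, so a = 0.7775 m/s².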